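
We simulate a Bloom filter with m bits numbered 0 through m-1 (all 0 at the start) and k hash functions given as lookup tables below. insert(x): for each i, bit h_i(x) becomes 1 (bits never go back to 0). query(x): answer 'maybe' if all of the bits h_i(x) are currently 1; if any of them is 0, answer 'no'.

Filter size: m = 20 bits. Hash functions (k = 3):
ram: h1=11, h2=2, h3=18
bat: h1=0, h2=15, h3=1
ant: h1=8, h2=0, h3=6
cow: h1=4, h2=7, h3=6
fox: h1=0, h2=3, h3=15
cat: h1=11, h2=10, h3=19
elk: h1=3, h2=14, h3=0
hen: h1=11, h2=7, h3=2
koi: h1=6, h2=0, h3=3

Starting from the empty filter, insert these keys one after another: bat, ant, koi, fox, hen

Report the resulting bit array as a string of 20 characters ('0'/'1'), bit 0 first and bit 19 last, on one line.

Answer: 11110011100100010000

Derivation:
Start: bits=00000000000000000000
After insert 'bat': sets bits 0 1 15 -> bits=11000000000000010000
After insert 'ant': sets bits 0 6 8 -> bits=11000010100000010000
After insert 'koi': sets bits 0 3 6 -> bits=11010010100000010000
After insert 'fox': sets bits 0 3 15 -> bits=11010010100000010000
After insert 'hen': sets bits 2 7 11 -> bits=11110011100100010000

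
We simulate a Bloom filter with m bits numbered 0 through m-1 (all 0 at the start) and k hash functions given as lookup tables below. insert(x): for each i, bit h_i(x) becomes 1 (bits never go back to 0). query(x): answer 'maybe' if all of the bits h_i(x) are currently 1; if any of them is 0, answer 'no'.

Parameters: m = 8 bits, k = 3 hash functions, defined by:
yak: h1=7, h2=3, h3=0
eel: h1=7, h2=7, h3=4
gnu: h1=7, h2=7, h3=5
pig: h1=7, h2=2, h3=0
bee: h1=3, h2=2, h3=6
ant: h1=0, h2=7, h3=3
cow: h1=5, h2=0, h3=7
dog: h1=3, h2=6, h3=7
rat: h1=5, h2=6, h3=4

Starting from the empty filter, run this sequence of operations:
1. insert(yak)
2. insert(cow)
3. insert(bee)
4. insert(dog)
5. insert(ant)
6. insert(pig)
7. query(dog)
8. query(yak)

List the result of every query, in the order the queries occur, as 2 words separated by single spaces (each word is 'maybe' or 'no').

Answer: maybe maybe

Derivation:
Start: bits=00000000
Op 1: insert yak -> sets bits 0 3 7 -> bits=10010001
Op 2: insert cow -> sets bits 0 5 7 -> bits=10010101
Op 3: insert bee -> sets bits 2 3 6 -> bits=10110111
Op 4: insert dog -> sets bits 3 6 7 -> bits=10110111
Op 5: insert ant -> sets bits 0 3 7 -> bits=10110111
Op 6: insert pig -> sets bits 0 2 7 -> bits=10110111
Op 7: query dog -> checks bit3=1, bit6=1, bit7=1 (all 1) -> maybe
Op 8: query yak -> checks bit0=1, bit3=1, bit7=1 (all 1) -> maybe
Query results in order: maybe maybe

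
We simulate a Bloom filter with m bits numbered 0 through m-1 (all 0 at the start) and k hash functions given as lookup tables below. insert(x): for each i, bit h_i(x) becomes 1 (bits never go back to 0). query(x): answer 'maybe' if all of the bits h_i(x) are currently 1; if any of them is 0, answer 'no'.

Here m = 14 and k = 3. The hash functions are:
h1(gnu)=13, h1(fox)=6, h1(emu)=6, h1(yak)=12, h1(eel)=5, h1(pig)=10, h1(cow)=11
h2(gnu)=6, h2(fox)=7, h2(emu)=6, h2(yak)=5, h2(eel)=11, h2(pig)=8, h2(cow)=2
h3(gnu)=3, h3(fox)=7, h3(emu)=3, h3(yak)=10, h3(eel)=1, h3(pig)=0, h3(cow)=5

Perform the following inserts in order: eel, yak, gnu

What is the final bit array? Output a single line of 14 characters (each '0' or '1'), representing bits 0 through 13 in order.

Start: bits=00000000000000
After insert 'eel': sets bits 1 5 11 -> bits=01000100000100
After insert 'yak': sets bits 5 10 12 -> bits=01000100001110
After insert 'gnu': sets bits 3 6 13 -> bits=01010110001111

Answer: 01010110001111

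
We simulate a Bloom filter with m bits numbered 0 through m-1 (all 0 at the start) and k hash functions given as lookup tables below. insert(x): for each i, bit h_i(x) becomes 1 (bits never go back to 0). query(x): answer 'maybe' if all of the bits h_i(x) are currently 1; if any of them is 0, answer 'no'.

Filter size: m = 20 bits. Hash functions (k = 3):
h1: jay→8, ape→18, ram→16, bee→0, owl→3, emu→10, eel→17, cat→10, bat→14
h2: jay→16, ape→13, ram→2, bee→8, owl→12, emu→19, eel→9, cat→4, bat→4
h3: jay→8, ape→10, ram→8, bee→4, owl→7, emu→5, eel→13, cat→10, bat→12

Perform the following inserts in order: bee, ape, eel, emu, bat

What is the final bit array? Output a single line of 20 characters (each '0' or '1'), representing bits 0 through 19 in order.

Start: bits=00000000000000000000
After insert 'bee': sets bits 0 4 8 -> bits=10001000100000000000
After insert 'ape': sets bits 10 13 18 -> bits=10001000101001000010
After insert 'eel': sets bits 9 13 17 -> bits=10001000111001000110
After insert 'emu': sets bits 5 10 19 -> bits=10001100111001000111
After insert 'bat': sets bits 4 12 14 -> bits=10001100111011100111

Answer: 10001100111011100111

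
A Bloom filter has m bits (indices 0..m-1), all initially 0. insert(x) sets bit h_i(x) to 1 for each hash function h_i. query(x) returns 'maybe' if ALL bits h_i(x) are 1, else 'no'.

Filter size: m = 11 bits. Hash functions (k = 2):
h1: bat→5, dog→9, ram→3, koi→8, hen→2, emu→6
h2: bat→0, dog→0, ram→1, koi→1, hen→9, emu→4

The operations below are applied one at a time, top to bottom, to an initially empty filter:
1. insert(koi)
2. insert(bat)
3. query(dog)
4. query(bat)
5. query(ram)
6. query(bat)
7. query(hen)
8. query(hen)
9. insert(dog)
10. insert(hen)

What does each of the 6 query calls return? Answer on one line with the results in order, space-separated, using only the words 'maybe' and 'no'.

Answer: no maybe no maybe no no

Derivation:
Start: bits=00000000000
Op 1: insert koi -> sets bits 1 8 -> bits=01000000100
Op 2: insert bat -> sets bits 0 5 -> bits=11000100100
Op 3: query dog -> checks bit0=1, bit9=0 (has a 0) -> no
Op 4: query bat -> checks bit0=1, bit5=1 (all 1) -> maybe
Op 5: query ram -> checks bit1=1, bit3=0 (has a 0) -> no
Op 6: query bat -> checks bit0=1, bit5=1 (all 1) -> maybe
Op 7: query hen -> checks bit2=0, bit9=0 (has a 0) -> no
Op 8: query hen -> checks bit2=0, bit9=0 (has a 0) -> no
Op 9: insert dog -> sets bits 0 9 -> bits=11000100110
Op 10: insert hen -> sets bits 2 9 -> bits=11100100110
Query results in order: no maybe no maybe no no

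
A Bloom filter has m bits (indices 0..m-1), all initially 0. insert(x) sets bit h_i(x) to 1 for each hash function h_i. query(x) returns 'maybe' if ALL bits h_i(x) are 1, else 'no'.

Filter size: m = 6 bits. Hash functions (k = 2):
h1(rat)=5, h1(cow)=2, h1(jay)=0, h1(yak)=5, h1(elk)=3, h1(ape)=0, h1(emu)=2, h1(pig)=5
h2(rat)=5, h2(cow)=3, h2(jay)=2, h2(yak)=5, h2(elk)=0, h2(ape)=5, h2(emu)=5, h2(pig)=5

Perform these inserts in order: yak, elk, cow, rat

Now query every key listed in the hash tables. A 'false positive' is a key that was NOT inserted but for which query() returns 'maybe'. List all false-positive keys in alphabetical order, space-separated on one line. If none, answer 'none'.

Answer: ape emu jay pig

Derivation:
Start: bits=000000
After insert 'yak': sets bits 5 -> bits=000001
After insert 'elk': sets bits 0 3 -> bits=100101
After insert 'cow': sets bits 2 3 -> bits=101101
After insert 'rat': sets bits 5 -> bits=101101
Not inserted: ape emu jay pig — query each against bits=101101:
query ape: checks bit0=1, bit5=1 (all 1) -> maybe => FALSE POSITIVE
query emu: checks bit2=1, bit5=1 (all 1) -> maybe => FALSE POSITIVE
query jay: checks bit0=1, bit2=1 (all 1) -> maybe => FALSE POSITIVE
query pig: checks bit5=1 (all 1) -> maybe => FALSE POSITIVE
False positives (alphabetical): ape emu jay pig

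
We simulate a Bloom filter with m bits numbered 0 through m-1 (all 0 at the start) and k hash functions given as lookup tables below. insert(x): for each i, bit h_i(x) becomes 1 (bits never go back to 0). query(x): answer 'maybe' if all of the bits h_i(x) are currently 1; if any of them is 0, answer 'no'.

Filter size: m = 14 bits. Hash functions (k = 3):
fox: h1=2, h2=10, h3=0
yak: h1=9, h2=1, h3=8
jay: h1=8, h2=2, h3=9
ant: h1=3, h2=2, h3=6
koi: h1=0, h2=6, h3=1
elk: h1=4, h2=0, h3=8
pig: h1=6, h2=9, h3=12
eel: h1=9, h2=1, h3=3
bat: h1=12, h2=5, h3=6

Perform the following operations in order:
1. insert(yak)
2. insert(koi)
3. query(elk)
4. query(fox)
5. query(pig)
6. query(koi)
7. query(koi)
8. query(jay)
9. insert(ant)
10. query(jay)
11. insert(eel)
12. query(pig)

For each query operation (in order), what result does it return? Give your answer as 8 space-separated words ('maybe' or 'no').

Start: bits=00000000000000
Op 1: insert yak -> sets bits 1 8 9 -> bits=01000000110000
Op 2: insert koi -> sets bits 0 1 6 -> bits=11000010110000
Op 3: query elk -> checks bit0=1, bit4=0, bit8=1 (has a 0) -> no
Op 4: query fox -> checks bit0=1, bit2=0, bit10=0 (has a 0) -> no
Op 5: query pig -> checks bit6=1, bit9=1, bit12=0 (has a 0) -> no
Op 6: query koi -> checks bit0=1, bit1=1, bit6=1 (all 1) -> maybe
Op 7: query koi -> checks bit0=1, bit1=1, bit6=1 (all 1) -> maybe
Op 8: query jay -> checks bit2=0, bit8=1, bit9=1 (has a 0) -> no
Op 9: insert ant -> sets bits 2 3 6 -> bits=11110010110000
Op 10: query jay -> checks bit2=1, bit8=1, bit9=1 (all 1) -> maybe
Op 11: insert eel -> sets bits 1 3 9 -> bits=11110010110000
Op 12: query pig -> checks bit6=1, bit9=1, bit12=0 (has a 0) -> no
Query results in order: no no no maybe maybe no maybe no

Answer: no no no maybe maybe no maybe no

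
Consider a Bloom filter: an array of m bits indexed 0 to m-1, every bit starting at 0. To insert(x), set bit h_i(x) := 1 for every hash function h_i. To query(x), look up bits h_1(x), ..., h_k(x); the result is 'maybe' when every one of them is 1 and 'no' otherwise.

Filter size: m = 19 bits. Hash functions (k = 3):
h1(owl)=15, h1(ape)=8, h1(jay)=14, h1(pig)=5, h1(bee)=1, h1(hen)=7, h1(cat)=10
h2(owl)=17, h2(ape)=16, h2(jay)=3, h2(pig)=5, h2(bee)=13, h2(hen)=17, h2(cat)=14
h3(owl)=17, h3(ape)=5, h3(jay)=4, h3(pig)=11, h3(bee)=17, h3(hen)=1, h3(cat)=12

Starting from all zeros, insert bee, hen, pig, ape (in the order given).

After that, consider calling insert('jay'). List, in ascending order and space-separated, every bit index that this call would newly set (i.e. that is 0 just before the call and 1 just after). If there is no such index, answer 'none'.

Start: bits=0000000000000000000
After insert 'bee': sets bits 1 13 17 -> bits=0100000000000100010
After insert 'hen': sets bits 1 7 17 -> bits=0100000100000100010
After insert 'pig': sets bits 5 11 -> bits=0100010100010100010
After insert 'ape': sets bits 5 8 16 -> bits=0100010110010100110
insert 'jay' would touch bits 3 4 14; currently bit3=0, bit4=0, bit14=0
Bits that are 0 among those (would change 0->1): 3 4 14

Answer: 3 4 14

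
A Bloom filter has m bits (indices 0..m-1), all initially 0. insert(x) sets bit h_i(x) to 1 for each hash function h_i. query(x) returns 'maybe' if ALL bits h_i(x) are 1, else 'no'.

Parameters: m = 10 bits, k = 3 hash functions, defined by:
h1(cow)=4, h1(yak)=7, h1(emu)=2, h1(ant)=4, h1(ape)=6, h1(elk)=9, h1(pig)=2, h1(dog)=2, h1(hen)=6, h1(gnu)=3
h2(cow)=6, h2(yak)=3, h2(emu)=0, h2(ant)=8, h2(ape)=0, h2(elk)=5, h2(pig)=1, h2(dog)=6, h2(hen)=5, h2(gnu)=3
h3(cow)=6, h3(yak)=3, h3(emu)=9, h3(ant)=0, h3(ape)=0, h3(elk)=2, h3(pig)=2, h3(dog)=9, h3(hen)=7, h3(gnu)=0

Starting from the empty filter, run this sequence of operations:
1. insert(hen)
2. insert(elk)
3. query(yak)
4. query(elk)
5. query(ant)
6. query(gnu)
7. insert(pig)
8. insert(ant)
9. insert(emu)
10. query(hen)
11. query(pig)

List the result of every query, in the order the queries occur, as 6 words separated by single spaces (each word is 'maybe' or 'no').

Answer: no maybe no no maybe maybe

Derivation:
Start: bits=0000000000
Op 1: insert hen -> sets bits 5 6 7 -> bits=0000011100
Op 2: insert elk -> sets bits 2 5 9 -> bits=0010011101
Op 3: query yak -> checks bit3=0, bit7=1 (has a 0) -> no
Op 4: query elk -> checks bit2=1, bit5=1, bit9=1 (all 1) -> maybe
Op 5: query ant -> checks bit0=0, bit4=0, bit8=0 (has a 0) -> no
Op 6: query gnu -> checks bit0=0, bit3=0 (has a 0) -> no
Op 7: insert pig -> sets bits 1 2 -> bits=0110011101
Op 8: insert ant -> sets bits 0 4 8 -> bits=1110111111
Op 9: insert emu -> sets bits 0 2 9 -> bits=1110111111
Op 10: query hen -> checks bit5=1, bit6=1, bit7=1 (all 1) -> maybe
Op 11: query pig -> checks bit1=1, bit2=1 (all 1) -> maybe
Query results in order: no maybe no no maybe maybe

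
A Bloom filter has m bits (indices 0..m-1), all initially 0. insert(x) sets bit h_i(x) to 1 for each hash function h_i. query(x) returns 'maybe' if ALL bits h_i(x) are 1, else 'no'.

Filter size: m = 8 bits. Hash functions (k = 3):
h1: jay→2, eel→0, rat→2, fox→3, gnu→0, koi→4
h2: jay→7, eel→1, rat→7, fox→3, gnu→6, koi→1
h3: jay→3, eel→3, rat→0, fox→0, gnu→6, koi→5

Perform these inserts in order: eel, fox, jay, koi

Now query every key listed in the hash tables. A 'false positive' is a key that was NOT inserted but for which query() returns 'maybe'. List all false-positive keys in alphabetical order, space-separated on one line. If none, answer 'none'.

Answer: rat

Derivation:
Start: bits=00000000
After insert 'eel': sets bits 0 1 3 -> bits=11010000
After insert 'fox': sets bits 0 3 -> bits=11010000
After insert 'jay': sets bits 2 3 7 -> bits=11110001
After insert 'koi': sets bits 1 4 5 -> bits=11111101
Not inserted: gnu rat — query each against bits=11111101:
query gnu: checks bit0=1, bit6=0 (has a 0) -> no => not a false positive
query rat: checks bit0=1, bit2=1, bit7=1 (all 1) -> maybe => FALSE POSITIVE
False positives (alphabetical): rat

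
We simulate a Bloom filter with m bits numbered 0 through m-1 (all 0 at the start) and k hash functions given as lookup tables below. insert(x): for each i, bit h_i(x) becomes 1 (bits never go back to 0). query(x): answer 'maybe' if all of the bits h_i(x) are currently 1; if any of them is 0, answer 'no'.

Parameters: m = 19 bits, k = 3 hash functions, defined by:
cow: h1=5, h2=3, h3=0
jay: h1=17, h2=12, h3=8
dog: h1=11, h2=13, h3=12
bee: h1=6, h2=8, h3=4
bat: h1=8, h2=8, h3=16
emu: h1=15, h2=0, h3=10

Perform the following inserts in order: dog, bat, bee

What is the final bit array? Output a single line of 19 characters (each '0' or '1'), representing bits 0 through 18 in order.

Answer: 0000101010011100100

Derivation:
Start: bits=0000000000000000000
After insert 'dog': sets bits 11 12 13 -> bits=0000000000011100000
After insert 'bat': sets bits 8 16 -> bits=0000000010011100100
After insert 'bee': sets bits 4 6 8 -> bits=0000101010011100100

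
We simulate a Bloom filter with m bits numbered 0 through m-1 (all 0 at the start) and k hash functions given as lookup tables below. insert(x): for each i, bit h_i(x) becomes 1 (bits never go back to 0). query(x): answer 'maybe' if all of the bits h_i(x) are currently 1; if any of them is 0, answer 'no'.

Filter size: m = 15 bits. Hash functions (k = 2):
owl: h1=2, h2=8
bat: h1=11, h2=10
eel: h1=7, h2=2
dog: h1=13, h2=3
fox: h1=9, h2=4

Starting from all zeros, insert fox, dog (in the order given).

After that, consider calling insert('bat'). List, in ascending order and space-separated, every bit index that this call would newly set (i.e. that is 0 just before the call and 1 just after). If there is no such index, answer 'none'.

Answer: 10 11

Derivation:
Start: bits=000000000000000
After insert 'fox': sets bits 4 9 -> bits=000010000100000
After insert 'dog': sets bits 3 13 -> bits=000110000100010
insert 'bat' would touch bits 10 11; currently bit10=0, bit11=0
Bits that are 0 among those (would change 0->1): 10 11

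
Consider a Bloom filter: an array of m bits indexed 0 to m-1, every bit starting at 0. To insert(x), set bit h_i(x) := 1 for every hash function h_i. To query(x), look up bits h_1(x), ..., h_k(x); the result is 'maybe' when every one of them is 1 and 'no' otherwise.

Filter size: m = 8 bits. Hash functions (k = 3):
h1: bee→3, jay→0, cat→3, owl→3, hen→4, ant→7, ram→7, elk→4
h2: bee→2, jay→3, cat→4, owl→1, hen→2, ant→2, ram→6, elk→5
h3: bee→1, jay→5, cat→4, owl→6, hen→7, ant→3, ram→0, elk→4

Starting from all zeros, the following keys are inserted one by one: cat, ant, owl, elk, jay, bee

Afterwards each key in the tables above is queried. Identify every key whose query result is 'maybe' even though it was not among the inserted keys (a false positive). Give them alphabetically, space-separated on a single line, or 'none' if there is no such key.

Answer: hen ram

Derivation:
Start: bits=00000000
After insert 'cat': sets bits 3 4 -> bits=00011000
After insert 'ant': sets bits 2 3 7 -> bits=00111001
After insert 'owl': sets bits 1 3 6 -> bits=01111011
After insert 'elk': sets bits 4 5 -> bits=01111111
After insert 'jay': sets bits 0 3 5 -> bits=11111111
After insert 'bee': sets bits 1 2 3 -> bits=11111111
Not inserted: hen ram — query each against bits=11111111:
query hen: checks bit2=1, bit4=1, bit7=1 (all 1) -> maybe => FALSE POSITIVE
query ram: checks bit0=1, bit6=1, bit7=1 (all 1) -> maybe => FALSE POSITIVE
False positives (alphabetical): hen ram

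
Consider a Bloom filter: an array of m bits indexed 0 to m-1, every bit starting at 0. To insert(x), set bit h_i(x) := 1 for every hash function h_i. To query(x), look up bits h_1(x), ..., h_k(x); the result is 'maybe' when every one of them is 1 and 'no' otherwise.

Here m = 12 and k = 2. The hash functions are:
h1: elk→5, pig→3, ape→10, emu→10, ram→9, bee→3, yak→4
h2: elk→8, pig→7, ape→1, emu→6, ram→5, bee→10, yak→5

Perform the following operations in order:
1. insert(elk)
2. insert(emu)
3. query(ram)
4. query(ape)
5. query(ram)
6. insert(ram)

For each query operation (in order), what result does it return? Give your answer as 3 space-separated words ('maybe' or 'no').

Answer: no no no

Derivation:
Start: bits=000000000000
Op 1: insert elk -> sets bits 5 8 -> bits=000001001000
Op 2: insert emu -> sets bits 6 10 -> bits=000001101010
Op 3: query ram -> checks bit5=1, bit9=0 (has a 0) -> no
Op 4: query ape -> checks bit1=0, bit10=1 (has a 0) -> no
Op 5: query ram -> checks bit5=1, bit9=0 (has a 0) -> no
Op 6: insert ram -> sets bits 5 9 -> bits=000001101110
Query results in order: no no no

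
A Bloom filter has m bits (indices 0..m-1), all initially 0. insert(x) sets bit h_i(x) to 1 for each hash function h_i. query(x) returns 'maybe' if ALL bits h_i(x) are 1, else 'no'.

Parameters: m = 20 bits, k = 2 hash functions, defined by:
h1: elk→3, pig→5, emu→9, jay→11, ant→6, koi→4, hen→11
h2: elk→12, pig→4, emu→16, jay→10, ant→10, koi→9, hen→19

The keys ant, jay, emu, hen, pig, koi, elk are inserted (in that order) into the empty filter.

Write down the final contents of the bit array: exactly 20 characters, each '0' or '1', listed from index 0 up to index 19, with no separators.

Start: bits=00000000000000000000
After insert 'ant': sets bits 6 10 -> bits=00000010001000000000
After insert 'jay': sets bits 10 11 -> bits=00000010001100000000
After insert 'emu': sets bits 9 16 -> bits=00000010011100001000
After insert 'hen': sets bits 11 19 -> bits=00000010011100001001
After insert 'pig': sets bits 4 5 -> bits=00001110011100001001
After insert 'koi': sets bits 4 9 -> bits=00001110011100001001
After insert 'elk': sets bits 3 12 -> bits=00011110011110001001

Answer: 00011110011110001001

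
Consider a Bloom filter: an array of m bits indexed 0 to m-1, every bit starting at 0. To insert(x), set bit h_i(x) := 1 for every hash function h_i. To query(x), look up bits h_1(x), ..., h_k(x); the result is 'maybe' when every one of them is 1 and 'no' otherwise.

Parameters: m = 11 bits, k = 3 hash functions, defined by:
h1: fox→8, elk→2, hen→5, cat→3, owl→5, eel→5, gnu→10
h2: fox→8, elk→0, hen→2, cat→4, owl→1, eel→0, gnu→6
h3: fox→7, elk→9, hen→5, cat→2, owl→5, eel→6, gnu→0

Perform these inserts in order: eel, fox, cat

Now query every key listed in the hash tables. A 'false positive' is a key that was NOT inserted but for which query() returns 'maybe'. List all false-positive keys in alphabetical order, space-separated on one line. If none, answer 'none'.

Start: bits=00000000000
After insert 'eel': sets bits 0 5 6 -> bits=10000110000
After insert 'fox': sets bits 7 8 -> bits=10000111100
After insert 'cat': sets bits 2 3 4 -> bits=10111111100
Not inserted: elk gnu hen owl — query each against bits=10111111100:
query elk: checks bit0=1, bit2=1, bit9=0 (has a 0) -> no => not a false positive
query gnu: checks bit0=1, bit6=1, bit10=0 (has a 0) -> no => not a false positive
query hen: checks bit2=1, bit5=1 (all 1) -> maybe => FALSE POSITIVE
query owl: checks bit1=0, bit5=1 (has a 0) -> no => not a false positive
False positives (alphabetical): hen

Answer: hen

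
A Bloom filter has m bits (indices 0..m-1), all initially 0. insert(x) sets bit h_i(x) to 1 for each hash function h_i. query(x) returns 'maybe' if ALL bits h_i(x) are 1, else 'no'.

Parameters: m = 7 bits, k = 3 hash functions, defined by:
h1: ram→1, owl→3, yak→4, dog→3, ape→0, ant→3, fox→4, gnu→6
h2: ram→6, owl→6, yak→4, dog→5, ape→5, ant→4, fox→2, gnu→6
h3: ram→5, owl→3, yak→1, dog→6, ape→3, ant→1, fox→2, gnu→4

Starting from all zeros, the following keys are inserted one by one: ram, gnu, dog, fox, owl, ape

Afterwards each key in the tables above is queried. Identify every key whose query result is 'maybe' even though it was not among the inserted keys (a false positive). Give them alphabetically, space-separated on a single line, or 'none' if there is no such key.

Answer: ant yak

Derivation:
Start: bits=0000000
After insert 'ram': sets bits 1 5 6 -> bits=0100011
After insert 'gnu': sets bits 4 6 -> bits=0100111
After insert 'dog': sets bits 3 5 6 -> bits=0101111
After insert 'fox': sets bits 2 4 -> bits=0111111
After insert 'owl': sets bits 3 6 -> bits=0111111
After insert 'ape': sets bits 0 3 5 -> bits=1111111
Not inserted: ant yak — query each against bits=1111111:
query ant: checks bit1=1, bit3=1, bit4=1 (all 1) -> maybe => FALSE POSITIVE
query yak: checks bit1=1, bit4=1 (all 1) -> maybe => FALSE POSITIVE
False positives (alphabetical): ant yak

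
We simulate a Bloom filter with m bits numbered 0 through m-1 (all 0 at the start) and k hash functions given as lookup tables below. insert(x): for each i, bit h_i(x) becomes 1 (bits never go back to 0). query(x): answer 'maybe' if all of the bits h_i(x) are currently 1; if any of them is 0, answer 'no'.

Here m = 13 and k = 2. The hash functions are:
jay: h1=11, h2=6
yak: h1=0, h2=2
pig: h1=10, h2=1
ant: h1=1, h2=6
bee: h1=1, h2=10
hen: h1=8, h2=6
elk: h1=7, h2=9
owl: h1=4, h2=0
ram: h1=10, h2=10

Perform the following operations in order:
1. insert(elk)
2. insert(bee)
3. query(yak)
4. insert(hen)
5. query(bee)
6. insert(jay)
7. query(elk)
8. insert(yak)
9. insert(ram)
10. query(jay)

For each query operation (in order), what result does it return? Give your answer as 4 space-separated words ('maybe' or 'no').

Answer: no maybe maybe maybe

Derivation:
Start: bits=0000000000000
Op 1: insert elk -> sets bits 7 9 -> bits=0000000101000
Op 2: insert bee -> sets bits 1 10 -> bits=0100000101100
Op 3: query yak -> checks bit0=0, bit2=0 (has a 0) -> no
Op 4: insert hen -> sets bits 6 8 -> bits=0100001111100
Op 5: query bee -> checks bit1=1, bit10=1 (all 1) -> maybe
Op 6: insert jay -> sets bits 6 11 -> bits=0100001111110
Op 7: query elk -> checks bit7=1, bit9=1 (all 1) -> maybe
Op 8: insert yak -> sets bits 0 2 -> bits=1110001111110
Op 9: insert ram -> sets bits 10 -> bits=1110001111110
Op 10: query jay -> checks bit6=1, bit11=1 (all 1) -> maybe
Query results in order: no maybe maybe maybe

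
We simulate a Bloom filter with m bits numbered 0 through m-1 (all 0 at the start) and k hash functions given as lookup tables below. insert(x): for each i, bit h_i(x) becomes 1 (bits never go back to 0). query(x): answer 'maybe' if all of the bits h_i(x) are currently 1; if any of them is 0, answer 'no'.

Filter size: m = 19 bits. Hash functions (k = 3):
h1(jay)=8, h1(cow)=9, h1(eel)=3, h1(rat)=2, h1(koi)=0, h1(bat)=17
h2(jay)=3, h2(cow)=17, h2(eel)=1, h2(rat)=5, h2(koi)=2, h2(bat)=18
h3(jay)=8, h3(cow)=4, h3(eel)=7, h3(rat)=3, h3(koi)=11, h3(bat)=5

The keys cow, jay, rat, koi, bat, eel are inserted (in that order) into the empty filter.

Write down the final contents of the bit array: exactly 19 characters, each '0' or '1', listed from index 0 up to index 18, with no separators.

Answer: 1111110111010000011

Derivation:
Start: bits=0000000000000000000
After insert 'cow': sets bits 4 9 17 -> bits=0000100001000000010
After insert 'jay': sets bits 3 8 -> bits=0001100011000000010
After insert 'rat': sets bits 2 3 5 -> bits=0011110011000000010
After insert 'koi': sets bits 0 2 11 -> bits=1011110011010000010
After insert 'bat': sets bits 5 17 18 -> bits=1011110011010000011
After insert 'eel': sets bits 1 3 7 -> bits=1111110111010000011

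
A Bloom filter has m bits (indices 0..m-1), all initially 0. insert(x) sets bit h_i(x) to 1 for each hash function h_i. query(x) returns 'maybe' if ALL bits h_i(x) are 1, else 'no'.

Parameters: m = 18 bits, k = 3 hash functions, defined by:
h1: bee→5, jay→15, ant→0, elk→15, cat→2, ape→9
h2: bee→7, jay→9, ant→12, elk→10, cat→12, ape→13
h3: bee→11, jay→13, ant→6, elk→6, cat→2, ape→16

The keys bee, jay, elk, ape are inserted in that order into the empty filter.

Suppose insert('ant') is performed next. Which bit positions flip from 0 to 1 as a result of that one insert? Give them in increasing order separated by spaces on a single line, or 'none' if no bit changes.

Start: bits=000000000000000000
After insert 'bee': sets bits 5 7 11 -> bits=000001010001000000
After insert 'jay': sets bits 9 13 15 -> bits=000001010101010100
After insert 'elk': sets bits 6 10 15 -> bits=000001110111010100
After insert 'ape': sets bits 9 13 16 -> bits=000001110111010110
insert 'ant' would touch bits 0 6 12; currently bit0=0, bit6=1, bit12=0
Bits that are 0 among those (would change 0->1): 0 12

Answer: 0 12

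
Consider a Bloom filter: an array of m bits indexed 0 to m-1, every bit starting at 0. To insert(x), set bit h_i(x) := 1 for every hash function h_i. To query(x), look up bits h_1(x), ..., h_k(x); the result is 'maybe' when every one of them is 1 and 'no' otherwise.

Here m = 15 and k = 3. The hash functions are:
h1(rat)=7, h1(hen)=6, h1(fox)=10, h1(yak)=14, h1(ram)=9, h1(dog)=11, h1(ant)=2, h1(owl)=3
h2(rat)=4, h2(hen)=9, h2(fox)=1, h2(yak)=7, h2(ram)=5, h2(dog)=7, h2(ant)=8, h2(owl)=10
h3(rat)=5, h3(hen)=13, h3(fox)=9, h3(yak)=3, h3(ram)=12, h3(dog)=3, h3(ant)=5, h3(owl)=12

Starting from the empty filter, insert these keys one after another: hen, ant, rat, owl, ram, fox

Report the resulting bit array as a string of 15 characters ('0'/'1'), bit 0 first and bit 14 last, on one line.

Start: bits=000000000000000
After insert 'hen': sets bits 6 9 13 -> bits=000000100100010
After insert 'ant': sets bits 2 5 8 -> bits=001001101100010
After insert 'rat': sets bits 4 5 7 -> bits=001011111100010
After insert 'owl': sets bits 3 10 12 -> bits=001111111110110
After insert 'ram': sets bits 5 9 12 -> bits=001111111110110
After insert 'fox': sets bits 1 9 10 -> bits=011111111110110

Answer: 011111111110110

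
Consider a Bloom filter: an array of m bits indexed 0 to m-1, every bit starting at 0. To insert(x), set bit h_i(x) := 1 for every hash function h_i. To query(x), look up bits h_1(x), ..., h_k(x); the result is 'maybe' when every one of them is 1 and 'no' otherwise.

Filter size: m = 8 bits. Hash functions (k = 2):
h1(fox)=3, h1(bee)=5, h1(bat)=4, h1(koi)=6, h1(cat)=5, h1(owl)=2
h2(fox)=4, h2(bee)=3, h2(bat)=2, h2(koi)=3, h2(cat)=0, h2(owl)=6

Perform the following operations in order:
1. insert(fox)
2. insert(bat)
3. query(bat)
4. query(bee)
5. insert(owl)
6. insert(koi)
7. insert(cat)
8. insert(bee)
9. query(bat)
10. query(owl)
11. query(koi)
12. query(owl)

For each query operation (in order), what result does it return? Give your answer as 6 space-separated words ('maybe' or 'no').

Answer: maybe no maybe maybe maybe maybe

Derivation:
Start: bits=00000000
Op 1: insert fox -> sets bits 3 4 -> bits=00011000
Op 2: insert bat -> sets bits 2 4 -> bits=00111000
Op 3: query bat -> checks bit2=1, bit4=1 (all 1) -> maybe
Op 4: query bee -> checks bit3=1, bit5=0 (has a 0) -> no
Op 5: insert owl -> sets bits 2 6 -> bits=00111010
Op 6: insert koi -> sets bits 3 6 -> bits=00111010
Op 7: insert cat -> sets bits 0 5 -> bits=10111110
Op 8: insert bee -> sets bits 3 5 -> bits=10111110
Op 9: query bat -> checks bit2=1, bit4=1 (all 1) -> maybe
Op 10: query owl -> checks bit2=1, bit6=1 (all 1) -> maybe
Op 11: query koi -> checks bit3=1, bit6=1 (all 1) -> maybe
Op 12: query owl -> checks bit2=1, bit6=1 (all 1) -> maybe
Query results in order: maybe no maybe maybe maybe maybe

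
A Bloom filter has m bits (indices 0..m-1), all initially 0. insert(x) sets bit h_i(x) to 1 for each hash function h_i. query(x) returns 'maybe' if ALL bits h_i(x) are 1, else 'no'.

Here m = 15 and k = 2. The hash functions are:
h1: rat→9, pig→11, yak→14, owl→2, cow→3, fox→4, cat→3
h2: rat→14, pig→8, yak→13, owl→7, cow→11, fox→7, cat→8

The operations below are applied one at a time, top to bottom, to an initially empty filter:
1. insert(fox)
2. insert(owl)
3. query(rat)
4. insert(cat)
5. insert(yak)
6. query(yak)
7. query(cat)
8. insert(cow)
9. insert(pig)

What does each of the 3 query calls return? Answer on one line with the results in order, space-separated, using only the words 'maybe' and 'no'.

Answer: no maybe maybe

Derivation:
Start: bits=000000000000000
Op 1: insert fox -> sets bits 4 7 -> bits=000010010000000
Op 2: insert owl -> sets bits 2 7 -> bits=001010010000000
Op 3: query rat -> checks bit9=0, bit14=0 (has a 0) -> no
Op 4: insert cat -> sets bits 3 8 -> bits=001110011000000
Op 5: insert yak -> sets bits 13 14 -> bits=001110011000011
Op 6: query yak -> checks bit13=1, bit14=1 (all 1) -> maybe
Op 7: query cat -> checks bit3=1, bit8=1 (all 1) -> maybe
Op 8: insert cow -> sets bits 3 11 -> bits=001110011001011
Op 9: insert pig -> sets bits 8 11 -> bits=001110011001011
Query results in order: no maybe maybe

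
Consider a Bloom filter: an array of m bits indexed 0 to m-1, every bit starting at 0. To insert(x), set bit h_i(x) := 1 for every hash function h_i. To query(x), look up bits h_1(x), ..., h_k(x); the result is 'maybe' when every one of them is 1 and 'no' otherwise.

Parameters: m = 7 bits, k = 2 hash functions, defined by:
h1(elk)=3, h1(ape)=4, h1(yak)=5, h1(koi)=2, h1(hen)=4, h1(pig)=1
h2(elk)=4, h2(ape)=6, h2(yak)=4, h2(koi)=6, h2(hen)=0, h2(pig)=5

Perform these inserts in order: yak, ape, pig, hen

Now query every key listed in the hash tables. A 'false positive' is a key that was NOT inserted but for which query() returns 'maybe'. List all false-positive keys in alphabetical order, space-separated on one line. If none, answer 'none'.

Answer: none

Derivation:
Start: bits=0000000
After insert 'yak': sets bits 4 5 -> bits=0000110
After insert 'ape': sets bits 4 6 -> bits=0000111
After insert 'pig': sets bits 1 5 -> bits=0100111
After insert 'hen': sets bits 0 4 -> bits=1100111
Not inserted: elk koi — query each against bits=1100111:
query elk: checks bit3=0, bit4=1 (has a 0) -> no => not a false positive
query koi: checks bit2=0, bit6=1 (has a 0) -> no => not a false positive
False positives (alphabetical): none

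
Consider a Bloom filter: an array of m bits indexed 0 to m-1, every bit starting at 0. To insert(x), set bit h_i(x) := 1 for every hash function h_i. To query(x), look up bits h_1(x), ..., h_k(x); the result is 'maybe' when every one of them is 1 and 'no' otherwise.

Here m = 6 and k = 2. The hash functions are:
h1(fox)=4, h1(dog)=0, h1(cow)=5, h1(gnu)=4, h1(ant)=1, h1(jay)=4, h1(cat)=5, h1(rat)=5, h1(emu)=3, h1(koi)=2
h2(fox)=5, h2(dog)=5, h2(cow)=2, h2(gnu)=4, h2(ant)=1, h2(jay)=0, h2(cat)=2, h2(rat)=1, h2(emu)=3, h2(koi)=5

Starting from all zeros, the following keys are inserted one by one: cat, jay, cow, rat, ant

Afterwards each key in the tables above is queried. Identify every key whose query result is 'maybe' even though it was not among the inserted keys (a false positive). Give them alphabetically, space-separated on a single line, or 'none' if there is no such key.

Answer: dog fox gnu koi

Derivation:
Start: bits=000000
After insert 'cat': sets bits 2 5 -> bits=001001
After insert 'jay': sets bits 0 4 -> bits=101011
After insert 'cow': sets bits 2 5 -> bits=101011
After insert 'rat': sets bits 1 5 -> bits=111011
After insert 'ant': sets bits 1 -> bits=111011
Not inserted: dog emu fox gnu koi — query each against bits=111011:
query dog: checks bit0=1, bit5=1 (all 1) -> maybe => FALSE POSITIVE
query emu: checks bit3=0 (has a 0) -> no => not a false positive
query fox: checks bit4=1, bit5=1 (all 1) -> maybe => FALSE POSITIVE
query gnu: checks bit4=1 (all 1) -> maybe => FALSE POSITIVE
query koi: checks bit2=1, bit5=1 (all 1) -> maybe => FALSE POSITIVE
False positives (alphabetical): dog fox gnu koi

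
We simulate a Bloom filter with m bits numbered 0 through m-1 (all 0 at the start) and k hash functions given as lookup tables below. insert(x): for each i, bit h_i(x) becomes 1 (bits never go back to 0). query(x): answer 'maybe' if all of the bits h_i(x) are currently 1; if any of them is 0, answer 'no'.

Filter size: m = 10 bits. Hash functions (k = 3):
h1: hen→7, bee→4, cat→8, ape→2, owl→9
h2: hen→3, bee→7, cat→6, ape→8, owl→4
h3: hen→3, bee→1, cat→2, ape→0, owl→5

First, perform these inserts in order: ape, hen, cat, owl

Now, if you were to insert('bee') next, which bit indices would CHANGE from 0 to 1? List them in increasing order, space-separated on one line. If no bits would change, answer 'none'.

Answer: 1

Derivation:
Start: bits=0000000000
After insert 'ape': sets bits 0 2 8 -> bits=1010000010
After insert 'hen': sets bits 3 7 -> bits=1011000110
After insert 'cat': sets bits 2 6 8 -> bits=1011001110
After insert 'owl': sets bits 4 5 9 -> bits=1011111111
insert 'bee' would touch bits 1 4 7; currently bit1=0, bit4=1, bit7=1
Bits that are 0 among those (would change 0->1): 1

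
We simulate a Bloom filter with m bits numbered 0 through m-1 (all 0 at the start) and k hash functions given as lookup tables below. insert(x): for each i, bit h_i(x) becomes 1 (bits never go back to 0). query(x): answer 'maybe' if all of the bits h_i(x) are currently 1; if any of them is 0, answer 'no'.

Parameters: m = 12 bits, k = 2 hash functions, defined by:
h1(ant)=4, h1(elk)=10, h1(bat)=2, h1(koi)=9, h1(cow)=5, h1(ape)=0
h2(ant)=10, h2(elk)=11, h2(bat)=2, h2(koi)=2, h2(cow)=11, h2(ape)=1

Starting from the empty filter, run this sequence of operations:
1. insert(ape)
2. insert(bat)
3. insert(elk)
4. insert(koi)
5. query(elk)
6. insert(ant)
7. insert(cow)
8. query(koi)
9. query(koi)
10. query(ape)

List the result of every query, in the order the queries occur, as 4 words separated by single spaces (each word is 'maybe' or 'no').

Answer: maybe maybe maybe maybe

Derivation:
Start: bits=000000000000
Op 1: insert ape -> sets bits 0 1 -> bits=110000000000
Op 2: insert bat -> sets bits 2 -> bits=111000000000
Op 3: insert elk -> sets bits 10 11 -> bits=111000000011
Op 4: insert koi -> sets bits 2 9 -> bits=111000000111
Op 5: query elk -> checks bit10=1, bit11=1 (all 1) -> maybe
Op 6: insert ant -> sets bits 4 10 -> bits=111010000111
Op 7: insert cow -> sets bits 5 11 -> bits=111011000111
Op 8: query koi -> checks bit2=1, bit9=1 (all 1) -> maybe
Op 9: query koi -> checks bit2=1, bit9=1 (all 1) -> maybe
Op 10: query ape -> checks bit0=1, bit1=1 (all 1) -> maybe
Query results in order: maybe maybe maybe maybe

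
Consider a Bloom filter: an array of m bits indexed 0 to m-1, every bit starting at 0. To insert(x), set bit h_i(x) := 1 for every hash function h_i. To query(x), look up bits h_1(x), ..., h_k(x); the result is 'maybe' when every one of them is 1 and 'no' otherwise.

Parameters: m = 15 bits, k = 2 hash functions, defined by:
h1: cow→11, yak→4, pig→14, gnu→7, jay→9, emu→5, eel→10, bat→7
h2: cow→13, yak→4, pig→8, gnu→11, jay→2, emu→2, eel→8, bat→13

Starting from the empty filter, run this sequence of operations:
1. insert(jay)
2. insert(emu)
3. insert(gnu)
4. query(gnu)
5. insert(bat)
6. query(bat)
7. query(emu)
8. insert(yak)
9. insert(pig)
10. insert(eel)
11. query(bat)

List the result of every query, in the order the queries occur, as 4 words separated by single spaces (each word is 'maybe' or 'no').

Answer: maybe maybe maybe maybe

Derivation:
Start: bits=000000000000000
Op 1: insert jay -> sets bits 2 9 -> bits=001000000100000
Op 2: insert emu -> sets bits 2 5 -> bits=001001000100000
Op 3: insert gnu -> sets bits 7 11 -> bits=001001010101000
Op 4: query gnu -> checks bit7=1, bit11=1 (all 1) -> maybe
Op 5: insert bat -> sets bits 7 13 -> bits=001001010101010
Op 6: query bat -> checks bit7=1, bit13=1 (all 1) -> maybe
Op 7: query emu -> checks bit2=1, bit5=1 (all 1) -> maybe
Op 8: insert yak -> sets bits 4 -> bits=001011010101010
Op 9: insert pig -> sets bits 8 14 -> bits=001011011101011
Op 10: insert eel -> sets bits 8 10 -> bits=001011011111011
Op 11: query bat -> checks bit7=1, bit13=1 (all 1) -> maybe
Query results in order: maybe maybe maybe maybe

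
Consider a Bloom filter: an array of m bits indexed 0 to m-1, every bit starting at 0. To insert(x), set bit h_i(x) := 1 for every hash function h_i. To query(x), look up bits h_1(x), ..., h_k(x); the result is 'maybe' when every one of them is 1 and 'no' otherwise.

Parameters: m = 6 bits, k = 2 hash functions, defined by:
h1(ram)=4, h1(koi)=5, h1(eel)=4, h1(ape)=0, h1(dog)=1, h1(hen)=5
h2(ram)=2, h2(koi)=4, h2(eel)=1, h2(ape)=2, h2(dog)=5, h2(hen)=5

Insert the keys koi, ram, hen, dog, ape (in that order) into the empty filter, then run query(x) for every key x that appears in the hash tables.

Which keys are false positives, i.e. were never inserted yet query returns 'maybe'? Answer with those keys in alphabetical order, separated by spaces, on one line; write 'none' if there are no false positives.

Start: bits=000000
After insert 'koi': sets bits 4 5 -> bits=000011
After insert 'ram': sets bits 2 4 -> bits=001011
After insert 'hen': sets bits 5 -> bits=001011
After insert 'dog': sets bits 1 5 -> bits=011011
After insert 'ape': sets bits 0 2 -> bits=111011
Not inserted: eel — query each against bits=111011:
query eel: checks bit1=1, bit4=1 (all 1) -> maybe => FALSE POSITIVE
False positives (alphabetical): eel

Answer: eel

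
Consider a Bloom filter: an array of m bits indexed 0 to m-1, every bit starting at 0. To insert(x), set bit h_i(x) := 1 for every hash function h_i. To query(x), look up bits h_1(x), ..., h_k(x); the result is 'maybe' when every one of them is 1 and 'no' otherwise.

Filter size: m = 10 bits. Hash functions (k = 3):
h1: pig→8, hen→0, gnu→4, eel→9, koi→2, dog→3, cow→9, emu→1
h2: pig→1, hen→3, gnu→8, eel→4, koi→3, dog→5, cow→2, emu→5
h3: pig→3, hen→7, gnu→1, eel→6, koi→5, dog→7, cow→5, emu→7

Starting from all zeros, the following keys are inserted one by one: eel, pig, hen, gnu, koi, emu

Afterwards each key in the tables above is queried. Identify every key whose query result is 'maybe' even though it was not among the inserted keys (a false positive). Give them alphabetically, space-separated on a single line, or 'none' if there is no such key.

Start: bits=0000000000
After insert 'eel': sets bits 4 6 9 -> bits=0000101001
After insert 'pig': sets bits 1 3 8 -> bits=0101101011
After insert 'hen': sets bits 0 3 7 -> bits=1101101111
After insert 'gnu': sets bits 1 4 8 -> bits=1101101111
After insert 'koi': sets bits 2 3 5 -> bits=1111111111
After insert 'emu': sets bits 1 5 7 -> bits=1111111111
Not inserted: cow dog — query each against bits=1111111111:
query cow: checks bit2=1, bit5=1, bit9=1 (all 1) -> maybe => FALSE POSITIVE
query dog: checks bit3=1, bit5=1, bit7=1 (all 1) -> maybe => FALSE POSITIVE
False positives (alphabetical): cow dog

Answer: cow dog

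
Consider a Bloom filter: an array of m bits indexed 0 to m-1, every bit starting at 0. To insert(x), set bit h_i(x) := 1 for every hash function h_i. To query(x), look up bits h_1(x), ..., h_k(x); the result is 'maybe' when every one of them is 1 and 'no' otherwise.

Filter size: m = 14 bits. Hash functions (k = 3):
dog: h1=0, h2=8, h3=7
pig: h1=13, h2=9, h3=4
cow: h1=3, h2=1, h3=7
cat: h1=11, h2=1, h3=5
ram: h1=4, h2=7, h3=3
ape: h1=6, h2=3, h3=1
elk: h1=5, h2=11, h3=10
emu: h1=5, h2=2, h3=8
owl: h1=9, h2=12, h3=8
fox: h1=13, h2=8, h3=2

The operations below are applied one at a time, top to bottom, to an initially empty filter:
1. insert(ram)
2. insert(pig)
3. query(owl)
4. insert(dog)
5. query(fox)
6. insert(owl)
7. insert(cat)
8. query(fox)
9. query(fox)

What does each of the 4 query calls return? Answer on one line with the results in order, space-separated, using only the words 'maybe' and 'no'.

Start: bits=00000000000000
Op 1: insert ram -> sets bits 3 4 7 -> bits=00011001000000
Op 2: insert pig -> sets bits 4 9 13 -> bits=00011001010001
Op 3: query owl -> checks bit8=0, bit9=1, bit12=0 (has a 0) -> no
Op 4: insert dog -> sets bits 0 7 8 -> bits=10011001110001
Op 5: query fox -> checks bit2=0, bit8=1, bit13=1 (has a 0) -> no
Op 6: insert owl -> sets bits 8 9 12 -> bits=10011001110011
Op 7: insert cat -> sets bits 1 5 11 -> bits=11011101110111
Op 8: query fox -> checks bit2=0, bit8=1, bit13=1 (has a 0) -> no
Op 9: query fox -> checks bit2=0, bit8=1, bit13=1 (has a 0) -> no
Query results in order: no no no no

Answer: no no no no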